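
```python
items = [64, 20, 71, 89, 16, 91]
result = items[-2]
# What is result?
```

items has length 6. Negative index -2 maps to positive index 6 + (-2) = 4. items[4] = 16.

16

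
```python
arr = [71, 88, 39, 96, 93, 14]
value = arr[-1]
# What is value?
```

arr has length 6. Negative index -1 maps to positive index 6 + (-1) = 5. arr[5] = 14.

14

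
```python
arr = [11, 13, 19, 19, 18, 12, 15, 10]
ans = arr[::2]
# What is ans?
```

arr has length 8. The slice arr[::2] selects indices [0, 2, 4, 6] (0->11, 2->19, 4->18, 6->15), giving [11, 19, 18, 15].

[11, 19, 18, 15]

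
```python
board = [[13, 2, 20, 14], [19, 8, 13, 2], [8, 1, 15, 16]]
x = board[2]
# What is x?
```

board has 3 rows. Row 2 is [8, 1, 15, 16].

[8, 1, 15, 16]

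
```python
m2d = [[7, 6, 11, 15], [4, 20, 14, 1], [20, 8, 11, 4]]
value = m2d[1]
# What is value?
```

m2d has 3 rows. Row 1 is [4, 20, 14, 1].

[4, 20, 14, 1]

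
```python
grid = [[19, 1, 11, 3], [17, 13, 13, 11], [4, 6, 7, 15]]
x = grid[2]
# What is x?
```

grid has 3 rows. Row 2 is [4, 6, 7, 15].

[4, 6, 7, 15]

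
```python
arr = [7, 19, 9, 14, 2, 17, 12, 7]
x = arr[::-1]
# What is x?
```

arr has length 8. The slice arr[::-1] selects indices [7, 6, 5, 4, 3, 2, 1, 0] (7->7, 6->12, 5->17, 4->2, 3->14, 2->9, 1->19, 0->7), giving [7, 12, 17, 2, 14, 9, 19, 7].

[7, 12, 17, 2, 14, 9, 19, 7]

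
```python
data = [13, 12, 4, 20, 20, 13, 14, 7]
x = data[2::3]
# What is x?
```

data has length 8. The slice data[2::3] selects indices [2, 5] (2->4, 5->13), giving [4, 13].

[4, 13]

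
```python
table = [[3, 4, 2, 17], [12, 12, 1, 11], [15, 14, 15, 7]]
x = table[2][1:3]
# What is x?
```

table[2] = [15, 14, 15, 7]. table[2] has length 4. The slice table[2][1:3] selects indices [1, 2] (1->14, 2->15), giving [14, 15].

[14, 15]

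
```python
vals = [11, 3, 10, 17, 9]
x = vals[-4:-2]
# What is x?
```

vals has length 5. The slice vals[-4:-2] selects indices [1, 2] (1->3, 2->10), giving [3, 10].

[3, 10]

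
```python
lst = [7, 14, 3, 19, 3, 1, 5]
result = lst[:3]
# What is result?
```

lst has length 7. The slice lst[:3] selects indices [0, 1, 2] (0->7, 1->14, 2->3), giving [7, 14, 3].

[7, 14, 3]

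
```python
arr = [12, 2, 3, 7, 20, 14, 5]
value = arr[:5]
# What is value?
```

arr has length 7. The slice arr[:5] selects indices [0, 1, 2, 3, 4] (0->12, 1->2, 2->3, 3->7, 4->20), giving [12, 2, 3, 7, 20].

[12, 2, 3, 7, 20]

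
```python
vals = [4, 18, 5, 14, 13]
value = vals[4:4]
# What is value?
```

vals has length 5. The slice vals[4:4] resolves to an empty index range, so the result is [].

[]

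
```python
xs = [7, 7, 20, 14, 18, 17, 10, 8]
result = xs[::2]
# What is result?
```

xs has length 8. The slice xs[::2] selects indices [0, 2, 4, 6] (0->7, 2->20, 4->18, 6->10), giving [7, 20, 18, 10].

[7, 20, 18, 10]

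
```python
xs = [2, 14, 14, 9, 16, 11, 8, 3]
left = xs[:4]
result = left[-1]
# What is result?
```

xs has length 8. The slice xs[:4] selects indices [0, 1, 2, 3] (0->2, 1->14, 2->14, 3->9), giving [2, 14, 14, 9]. So left = [2, 14, 14, 9]. Then left[-1] = 9.

9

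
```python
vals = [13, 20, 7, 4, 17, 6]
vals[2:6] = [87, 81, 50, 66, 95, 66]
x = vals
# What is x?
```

vals starts as [13, 20, 7, 4, 17, 6] (length 6). The slice vals[2:6] covers indices [2, 3, 4, 5] with values [7, 4, 17, 6]. Replacing that slice with [87, 81, 50, 66, 95, 66] (different length) produces [13, 20, 87, 81, 50, 66, 95, 66].

[13, 20, 87, 81, 50, 66, 95, 66]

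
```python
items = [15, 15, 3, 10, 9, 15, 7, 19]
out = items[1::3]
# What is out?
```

items has length 8. The slice items[1::3] selects indices [1, 4, 7] (1->15, 4->9, 7->19), giving [15, 9, 19].

[15, 9, 19]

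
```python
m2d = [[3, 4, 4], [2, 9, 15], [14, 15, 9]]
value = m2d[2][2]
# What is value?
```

m2d[2] = [14, 15, 9]. Taking column 2 of that row yields 9.

9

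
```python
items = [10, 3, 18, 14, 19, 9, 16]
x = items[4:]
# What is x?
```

items has length 7. The slice items[4:] selects indices [4, 5, 6] (4->19, 5->9, 6->16), giving [19, 9, 16].

[19, 9, 16]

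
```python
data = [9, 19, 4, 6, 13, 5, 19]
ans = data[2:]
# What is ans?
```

data has length 7. The slice data[2:] selects indices [2, 3, 4, 5, 6] (2->4, 3->6, 4->13, 5->5, 6->19), giving [4, 6, 13, 5, 19].

[4, 6, 13, 5, 19]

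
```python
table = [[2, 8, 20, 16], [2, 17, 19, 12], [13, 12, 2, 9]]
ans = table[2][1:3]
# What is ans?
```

table[2] = [13, 12, 2, 9]. table[2] has length 4. The slice table[2][1:3] selects indices [1, 2] (1->12, 2->2), giving [12, 2].

[12, 2]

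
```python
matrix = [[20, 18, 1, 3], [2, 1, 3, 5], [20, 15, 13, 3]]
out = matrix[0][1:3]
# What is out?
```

matrix[0] = [20, 18, 1, 3]. matrix[0] has length 4. The slice matrix[0][1:3] selects indices [1, 2] (1->18, 2->1), giving [18, 1].

[18, 1]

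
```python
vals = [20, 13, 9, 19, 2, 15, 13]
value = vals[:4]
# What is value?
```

vals has length 7. The slice vals[:4] selects indices [0, 1, 2, 3] (0->20, 1->13, 2->9, 3->19), giving [20, 13, 9, 19].

[20, 13, 9, 19]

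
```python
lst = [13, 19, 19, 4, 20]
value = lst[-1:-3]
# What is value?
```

lst has length 5. The slice lst[-1:-3] resolves to an empty index range, so the result is [].

[]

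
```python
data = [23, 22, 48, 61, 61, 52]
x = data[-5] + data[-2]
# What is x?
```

data has length 6. Negative index -5 maps to positive index 6 + (-5) = 1. data[1] = 22.
data has length 6. Negative index -2 maps to positive index 6 + (-2) = 4. data[4] = 61.
Sum: 22 + 61 = 83.

83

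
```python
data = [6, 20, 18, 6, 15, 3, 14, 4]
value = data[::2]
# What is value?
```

data has length 8. The slice data[::2] selects indices [0, 2, 4, 6] (0->6, 2->18, 4->15, 6->14), giving [6, 18, 15, 14].

[6, 18, 15, 14]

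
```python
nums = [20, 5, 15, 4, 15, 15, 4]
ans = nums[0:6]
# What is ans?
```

nums has length 7. The slice nums[0:6] selects indices [0, 1, 2, 3, 4, 5] (0->20, 1->5, 2->15, 3->4, 4->15, 5->15), giving [20, 5, 15, 4, 15, 15].

[20, 5, 15, 4, 15, 15]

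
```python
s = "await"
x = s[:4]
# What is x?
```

s has length 5. The slice s[:4] selects indices [0, 1, 2, 3] (0->'a', 1->'w', 2->'a', 3->'i'), giving 'awai'.

'awai'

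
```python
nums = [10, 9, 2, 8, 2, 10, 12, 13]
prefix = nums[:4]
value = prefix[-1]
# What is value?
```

nums has length 8. The slice nums[:4] selects indices [0, 1, 2, 3] (0->10, 1->9, 2->2, 3->8), giving [10, 9, 2, 8]. So prefix = [10, 9, 2, 8]. Then prefix[-1] = 8.

8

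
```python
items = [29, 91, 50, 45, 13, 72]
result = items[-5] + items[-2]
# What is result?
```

items has length 6. Negative index -5 maps to positive index 6 + (-5) = 1. items[1] = 91.
items has length 6. Negative index -2 maps to positive index 6 + (-2) = 4. items[4] = 13.
Sum: 91 + 13 = 104.

104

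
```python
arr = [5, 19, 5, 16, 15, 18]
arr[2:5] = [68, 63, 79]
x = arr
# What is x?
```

arr starts as [5, 19, 5, 16, 15, 18] (length 6). The slice arr[2:5] covers indices [2, 3, 4] with values [5, 16, 15]. Replacing that slice with [68, 63, 79] (same length) produces [5, 19, 68, 63, 79, 18].

[5, 19, 68, 63, 79, 18]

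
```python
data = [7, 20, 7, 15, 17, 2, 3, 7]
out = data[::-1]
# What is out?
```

data has length 8. The slice data[::-1] selects indices [7, 6, 5, 4, 3, 2, 1, 0] (7->7, 6->3, 5->2, 4->17, 3->15, 2->7, 1->20, 0->7), giving [7, 3, 2, 17, 15, 7, 20, 7].

[7, 3, 2, 17, 15, 7, 20, 7]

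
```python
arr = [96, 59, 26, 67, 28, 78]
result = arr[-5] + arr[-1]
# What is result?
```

arr has length 6. Negative index -5 maps to positive index 6 + (-5) = 1. arr[1] = 59.
arr has length 6. Negative index -1 maps to positive index 6 + (-1) = 5. arr[5] = 78.
Sum: 59 + 78 = 137.

137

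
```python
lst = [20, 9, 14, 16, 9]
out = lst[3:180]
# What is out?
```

lst has length 5. The slice lst[3:180] selects indices [3, 4] (3->16, 4->9), giving [16, 9].

[16, 9]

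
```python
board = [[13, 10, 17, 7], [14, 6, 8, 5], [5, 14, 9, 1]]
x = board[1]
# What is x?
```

board has 3 rows. Row 1 is [14, 6, 8, 5].

[14, 6, 8, 5]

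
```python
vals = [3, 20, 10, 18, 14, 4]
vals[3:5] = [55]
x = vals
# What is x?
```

vals starts as [3, 20, 10, 18, 14, 4] (length 6). The slice vals[3:5] covers indices [3, 4] with values [18, 14]. Replacing that slice with [55] (different length) produces [3, 20, 10, 55, 4].

[3, 20, 10, 55, 4]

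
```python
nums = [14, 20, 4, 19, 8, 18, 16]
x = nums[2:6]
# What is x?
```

nums has length 7. The slice nums[2:6] selects indices [2, 3, 4, 5] (2->4, 3->19, 4->8, 5->18), giving [4, 19, 8, 18].

[4, 19, 8, 18]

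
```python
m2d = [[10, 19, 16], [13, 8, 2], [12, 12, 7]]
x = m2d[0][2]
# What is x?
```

m2d[0] = [10, 19, 16]. Taking column 2 of that row yields 16.

16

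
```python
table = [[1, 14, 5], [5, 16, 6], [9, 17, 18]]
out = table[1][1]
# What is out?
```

table[1] = [5, 16, 6]. Taking column 1 of that row yields 16.

16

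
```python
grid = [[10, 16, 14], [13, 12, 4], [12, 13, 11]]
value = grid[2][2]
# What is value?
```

grid[2] = [12, 13, 11]. Taking column 2 of that row yields 11.

11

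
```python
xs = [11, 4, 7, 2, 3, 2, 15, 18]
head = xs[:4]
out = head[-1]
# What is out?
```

xs has length 8. The slice xs[:4] selects indices [0, 1, 2, 3] (0->11, 1->4, 2->7, 3->2), giving [11, 4, 7, 2]. So head = [11, 4, 7, 2]. Then head[-1] = 2.

2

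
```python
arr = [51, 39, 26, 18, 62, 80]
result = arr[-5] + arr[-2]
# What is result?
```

arr has length 6. Negative index -5 maps to positive index 6 + (-5) = 1. arr[1] = 39.
arr has length 6. Negative index -2 maps to positive index 6 + (-2) = 4. arr[4] = 62.
Sum: 39 + 62 = 101.

101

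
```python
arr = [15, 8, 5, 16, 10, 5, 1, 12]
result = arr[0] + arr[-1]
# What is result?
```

arr has length 8. arr[0] = 15.
arr has length 8. Negative index -1 maps to positive index 8 + (-1) = 7. arr[7] = 12.
Sum: 15 + 12 = 27.

27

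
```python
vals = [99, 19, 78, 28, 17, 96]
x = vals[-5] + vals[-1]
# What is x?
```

vals has length 6. Negative index -5 maps to positive index 6 + (-5) = 1. vals[1] = 19.
vals has length 6. Negative index -1 maps to positive index 6 + (-1) = 5. vals[5] = 96.
Sum: 19 + 96 = 115.

115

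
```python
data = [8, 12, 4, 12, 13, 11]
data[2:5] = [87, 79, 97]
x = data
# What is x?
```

data starts as [8, 12, 4, 12, 13, 11] (length 6). The slice data[2:5] covers indices [2, 3, 4] with values [4, 12, 13]. Replacing that slice with [87, 79, 97] (same length) produces [8, 12, 87, 79, 97, 11].

[8, 12, 87, 79, 97, 11]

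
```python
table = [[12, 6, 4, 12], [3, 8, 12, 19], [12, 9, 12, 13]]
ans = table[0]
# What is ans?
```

table has 3 rows. Row 0 is [12, 6, 4, 12].

[12, 6, 4, 12]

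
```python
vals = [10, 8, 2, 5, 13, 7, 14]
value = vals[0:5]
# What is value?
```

vals has length 7. The slice vals[0:5] selects indices [0, 1, 2, 3, 4] (0->10, 1->8, 2->2, 3->5, 4->13), giving [10, 8, 2, 5, 13].

[10, 8, 2, 5, 13]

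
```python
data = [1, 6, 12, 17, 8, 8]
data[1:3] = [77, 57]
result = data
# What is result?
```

data starts as [1, 6, 12, 17, 8, 8] (length 6). The slice data[1:3] covers indices [1, 2] with values [6, 12]. Replacing that slice with [77, 57] (same length) produces [1, 77, 57, 17, 8, 8].

[1, 77, 57, 17, 8, 8]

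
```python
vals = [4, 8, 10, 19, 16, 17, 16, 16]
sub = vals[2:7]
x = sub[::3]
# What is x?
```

vals has length 8. The slice vals[2:7] selects indices [2, 3, 4, 5, 6] (2->10, 3->19, 4->16, 5->17, 6->16), giving [10, 19, 16, 17, 16]. So sub = [10, 19, 16, 17, 16]. sub has length 5. The slice sub[::3] selects indices [0, 3] (0->10, 3->17), giving [10, 17].

[10, 17]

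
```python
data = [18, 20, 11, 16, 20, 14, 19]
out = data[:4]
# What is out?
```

data has length 7. The slice data[:4] selects indices [0, 1, 2, 3] (0->18, 1->20, 2->11, 3->16), giving [18, 20, 11, 16].

[18, 20, 11, 16]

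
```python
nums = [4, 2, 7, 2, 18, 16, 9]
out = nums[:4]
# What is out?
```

nums has length 7. The slice nums[:4] selects indices [0, 1, 2, 3] (0->4, 1->2, 2->7, 3->2), giving [4, 2, 7, 2].

[4, 2, 7, 2]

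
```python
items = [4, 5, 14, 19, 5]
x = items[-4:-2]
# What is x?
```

items has length 5. The slice items[-4:-2] selects indices [1, 2] (1->5, 2->14), giving [5, 14].

[5, 14]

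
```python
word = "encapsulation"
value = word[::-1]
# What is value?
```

word has length 13. The slice word[::-1] selects indices [12, 11, 10, 9, 8, 7, 6, 5, 4, 3, 2, 1, 0] (12->'n', 11->'o', 10->'i', 9->'t', 8->'a', 7->'l', 6->'u', 5->'s', 4->'p', 3->'a', 2->'c', 1->'n', 0->'e'), giving 'noitaluspacne'.

'noitaluspacne'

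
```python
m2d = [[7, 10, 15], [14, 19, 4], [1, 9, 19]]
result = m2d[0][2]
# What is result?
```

m2d[0] = [7, 10, 15]. Taking column 2 of that row yields 15.

15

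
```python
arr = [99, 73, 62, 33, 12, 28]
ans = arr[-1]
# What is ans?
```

arr has length 6. Negative index -1 maps to positive index 6 + (-1) = 5. arr[5] = 28.

28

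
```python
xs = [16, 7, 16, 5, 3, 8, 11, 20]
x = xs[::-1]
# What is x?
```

xs has length 8. The slice xs[::-1] selects indices [7, 6, 5, 4, 3, 2, 1, 0] (7->20, 6->11, 5->8, 4->3, 3->5, 2->16, 1->7, 0->16), giving [20, 11, 8, 3, 5, 16, 7, 16].

[20, 11, 8, 3, 5, 16, 7, 16]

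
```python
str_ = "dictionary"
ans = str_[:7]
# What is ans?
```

str_ has length 10. The slice str_[:7] selects indices [0, 1, 2, 3, 4, 5, 6] (0->'d', 1->'i', 2->'c', 3->'t', 4->'i', 5->'o', 6->'n'), giving 'diction'.

'diction'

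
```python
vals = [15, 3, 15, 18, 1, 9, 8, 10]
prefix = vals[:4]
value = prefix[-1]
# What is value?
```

vals has length 8. The slice vals[:4] selects indices [0, 1, 2, 3] (0->15, 1->3, 2->15, 3->18), giving [15, 3, 15, 18]. So prefix = [15, 3, 15, 18]. Then prefix[-1] = 18.

18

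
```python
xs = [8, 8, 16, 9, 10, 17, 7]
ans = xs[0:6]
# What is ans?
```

xs has length 7. The slice xs[0:6] selects indices [0, 1, 2, 3, 4, 5] (0->8, 1->8, 2->16, 3->9, 4->10, 5->17), giving [8, 8, 16, 9, 10, 17].

[8, 8, 16, 9, 10, 17]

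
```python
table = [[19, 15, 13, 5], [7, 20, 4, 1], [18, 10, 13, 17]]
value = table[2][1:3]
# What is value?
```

table[2] = [18, 10, 13, 17]. table[2] has length 4. The slice table[2][1:3] selects indices [1, 2] (1->10, 2->13), giving [10, 13].

[10, 13]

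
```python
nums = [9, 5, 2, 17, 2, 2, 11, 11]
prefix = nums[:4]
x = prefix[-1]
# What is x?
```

nums has length 8. The slice nums[:4] selects indices [0, 1, 2, 3] (0->9, 1->5, 2->2, 3->17), giving [9, 5, 2, 17]. So prefix = [9, 5, 2, 17]. Then prefix[-1] = 17.

17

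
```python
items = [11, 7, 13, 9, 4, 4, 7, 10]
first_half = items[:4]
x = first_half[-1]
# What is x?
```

items has length 8. The slice items[:4] selects indices [0, 1, 2, 3] (0->11, 1->7, 2->13, 3->9), giving [11, 7, 13, 9]. So first_half = [11, 7, 13, 9]. Then first_half[-1] = 9.

9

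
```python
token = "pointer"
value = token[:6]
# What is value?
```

token has length 7. The slice token[:6] selects indices [0, 1, 2, 3, 4, 5] (0->'p', 1->'o', 2->'i', 3->'n', 4->'t', 5->'e'), giving 'pointe'.

'pointe'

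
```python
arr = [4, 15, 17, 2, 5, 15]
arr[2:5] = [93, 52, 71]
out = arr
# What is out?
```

arr starts as [4, 15, 17, 2, 5, 15] (length 6). The slice arr[2:5] covers indices [2, 3, 4] with values [17, 2, 5]. Replacing that slice with [93, 52, 71] (same length) produces [4, 15, 93, 52, 71, 15].

[4, 15, 93, 52, 71, 15]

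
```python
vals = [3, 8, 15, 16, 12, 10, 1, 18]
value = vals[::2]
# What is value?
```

vals has length 8. The slice vals[::2] selects indices [0, 2, 4, 6] (0->3, 2->15, 4->12, 6->1), giving [3, 15, 12, 1].

[3, 15, 12, 1]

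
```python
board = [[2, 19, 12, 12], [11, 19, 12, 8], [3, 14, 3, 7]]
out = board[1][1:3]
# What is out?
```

board[1] = [11, 19, 12, 8]. board[1] has length 4. The slice board[1][1:3] selects indices [1, 2] (1->19, 2->12), giving [19, 12].

[19, 12]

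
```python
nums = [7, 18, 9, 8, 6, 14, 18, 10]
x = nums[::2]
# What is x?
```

nums has length 8. The slice nums[::2] selects indices [0, 2, 4, 6] (0->7, 2->9, 4->6, 6->18), giving [7, 9, 6, 18].

[7, 9, 6, 18]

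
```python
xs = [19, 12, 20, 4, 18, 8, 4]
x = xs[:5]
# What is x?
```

xs has length 7. The slice xs[:5] selects indices [0, 1, 2, 3, 4] (0->19, 1->12, 2->20, 3->4, 4->18), giving [19, 12, 20, 4, 18].

[19, 12, 20, 4, 18]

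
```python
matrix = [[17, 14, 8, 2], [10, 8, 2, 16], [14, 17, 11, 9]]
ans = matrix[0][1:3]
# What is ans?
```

matrix[0] = [17, 14, 8, 2]. matrix[0] has length 4. The slice matrix[0][1:3] selects indices [1, 2] (1->14, 2->8), giving [14, 8].

[14, 8]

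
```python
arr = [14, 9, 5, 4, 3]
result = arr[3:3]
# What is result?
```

arr has length 5. The slice arr[3:3] resolves to an empty index range, so the result is [].

[]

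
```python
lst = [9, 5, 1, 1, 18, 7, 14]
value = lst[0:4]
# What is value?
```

lst has length 7. The slice lst[0:4] selects indices [0, 1, 2, 3] (0->9, 1->5, 2->1, 3->1), giving [9, 5, 1, 1].

[9, 5, 1, 1]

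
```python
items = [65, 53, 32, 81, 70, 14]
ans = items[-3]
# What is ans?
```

items has length 6. Negative index -3 maps to positive index 6 + (-3) = 3. items[3] = 81.

81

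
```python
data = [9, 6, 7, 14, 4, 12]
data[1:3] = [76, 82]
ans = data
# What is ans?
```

data starts as [9, 6, 7, 14, 4, 12] (length 6). The slice data[1:3] covers indices [1, 2] with values [6, 7]. Replacing that slice with [76, 82] (same length) produces [9, 76, 82, 14, 4, 12].

[9, 76, 82, 14, 4, 12]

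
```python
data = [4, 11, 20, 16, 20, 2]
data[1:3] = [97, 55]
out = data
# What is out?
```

data starts as [4, 11, 20, 16, 20, 2] (length 6). The slice data[1:3] covers indices [1, 2] with values [11, 20]. Replacing that slice with [97, 55] (same length) produces [4, 97, 55, 16, 20, 2].

[4, 97, 55, 16, 20, 2]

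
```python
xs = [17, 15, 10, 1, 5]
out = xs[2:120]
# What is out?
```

xs has length 5. The slice xs[2:120] selects indices [2, 3, 4] (2->10, 3->1, 4->5), giving [10, 1, 5].

[10, 1, 5]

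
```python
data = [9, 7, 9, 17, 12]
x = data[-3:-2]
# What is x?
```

data has length 5. The slice data[-3:-2] selects indices [2] (2->9), giving [9].

[9]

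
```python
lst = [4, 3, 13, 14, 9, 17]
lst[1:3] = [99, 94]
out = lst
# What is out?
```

lst starts as [4, 3, 13, 14, 9, 17] (length 6). The slice lst[1:3] covers indices [1, 2] with values [3, 13]. Replacing that slice with [99, 94] (same length) produces [4, 99, 94, 14, 9, 17].

[4, 99, 94, 14, 9, 17]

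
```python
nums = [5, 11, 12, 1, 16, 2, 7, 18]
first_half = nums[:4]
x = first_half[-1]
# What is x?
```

nums has length 8. The slice nums[:4] selects indices [0, 1, 2, 3] (0->5, 1->11, 2->12, 3->1), giving [5, 11, 12, 1]. So first_half = [5, 11, 12, 1]. Then first_half[-1] = 1.

1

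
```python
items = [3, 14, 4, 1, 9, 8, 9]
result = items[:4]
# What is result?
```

items has length 7. The slice items[:4] selects indices [0, 1, 2, 3] (0->3, 1->14, 2->4, 3->1), giving [3, 14, 4, 1].

[3, 14, 4, 1]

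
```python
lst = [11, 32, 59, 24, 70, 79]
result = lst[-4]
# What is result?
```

lst has length 6. Negative index -4 maps to positive index 6 + (-4) = 2. lst[2] = 59.

59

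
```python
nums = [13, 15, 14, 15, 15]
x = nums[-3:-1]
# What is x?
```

nums has length 5. The slice nums[-3:-1] selects indices [2, 3] (2->14, 3->15), giving [14, 15].

[14, 15]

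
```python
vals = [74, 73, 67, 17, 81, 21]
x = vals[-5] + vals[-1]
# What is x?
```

vals has length 6. Negative index -5 maps to positive index 6 + (-5) = 1. vals[1] = 73.
vals has length 6. Negative index -1 maps to positive index 6 + (-1) = 5. vals[5] = 21.
Sum: 73 + 21 = 94.

94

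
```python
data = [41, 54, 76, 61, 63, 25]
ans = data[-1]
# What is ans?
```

data has length 6. Negative index -1 maps to positive index 6 + (-1) = 5. data[5] = 25.

25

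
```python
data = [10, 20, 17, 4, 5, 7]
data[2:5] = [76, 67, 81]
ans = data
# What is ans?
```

data starts as [10, 20, 17, 4, 5, 7] (length 6). The slice data[2:5] covers indices [2, 3, 4] with values [17, 4, 5]. Replacing that slice with [76, 67, 81] (same length) produces [10, 20, 76, 67, 81, 7].

[10, 20, 76, 67, 81, 7]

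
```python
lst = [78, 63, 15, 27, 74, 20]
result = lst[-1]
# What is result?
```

lst has length 6. Negative index -1 maps to positive index 6 + (-1) = 5. lst[5] = 20.

20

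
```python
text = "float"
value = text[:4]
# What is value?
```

text has length 5. The slice text[:4] selects indices [0, 1, 2, 3] (0->'f', 1->'l', 2->'o', 3->'a'), giving 'floa'.

'floa'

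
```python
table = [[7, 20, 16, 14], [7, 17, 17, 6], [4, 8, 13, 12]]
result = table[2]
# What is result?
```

table has 3 rows. Row 2 is [4, 8, 13, 12].

[4, 8, 13, 12]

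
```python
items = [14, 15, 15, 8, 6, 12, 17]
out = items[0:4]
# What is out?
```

items has length 7. The slice items[0:4] selects indices [0, 1, 2, 3] (0->14, 1->15, 2->15, 3->8), giving [14, 15, 15, 8].

[14, 15, 15, 8]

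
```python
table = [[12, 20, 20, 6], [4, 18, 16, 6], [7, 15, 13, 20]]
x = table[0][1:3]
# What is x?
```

table[0] = [12, 20, 20, 6]. table[0] has length 4. The slice table[0][1:3] selects indices [1, 2] (1->20, 2->20), giving [20, 20].

[20, 20]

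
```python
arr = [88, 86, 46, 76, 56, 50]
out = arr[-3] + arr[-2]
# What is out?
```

arr has length 6. Negative index -3 maps to positive index 6 + (-3) = 3. arr[3] = 76.
arr has length 6. Negative index -2 maps to positive index 6 + (-2) = 4. arr[4] = 56.
Sum: 76 + 56 = 132.

132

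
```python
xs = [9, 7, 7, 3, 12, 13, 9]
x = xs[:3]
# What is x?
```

xs has length 7. The slice xs[:3] selects indices [0, 1, 2] (0->9, 1->7, 2->7), giving [9, 7, 7].

[9, 7, 7]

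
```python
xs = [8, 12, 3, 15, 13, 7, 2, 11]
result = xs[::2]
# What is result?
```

xs has length 8. The slice xs[::2] selects indices [0, 2, 4, 6] (0->8, 2->3, 4->13, 6->2), giving [8, 3, 13, 2].

[8, 3, 13, 2]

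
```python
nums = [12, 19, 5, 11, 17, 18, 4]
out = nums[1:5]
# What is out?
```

nums has length 7. The slice nums[1:5] selects indices [1, 2, 3, 4] (1->19, 2->5, 3->11, 4->17), giving [19, 5, 11, 17].

[19, 5, 11, 17]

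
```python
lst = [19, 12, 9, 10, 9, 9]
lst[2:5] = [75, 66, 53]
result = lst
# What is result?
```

lst starts as [19, 12, 9, 10, 9, 9] (length 6). The slice lst[2:5] covers indices [2, 3, 4] with values [9, 10, 9]. Replacing that slice with [75, 66, 53] (same length) produces [19, 12, 75, 66, 53, 9].

[19, 12, 75, 66, 53, 9]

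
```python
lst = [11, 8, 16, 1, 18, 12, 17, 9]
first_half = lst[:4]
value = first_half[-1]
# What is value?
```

lst has length 8. The slice lst[:4] selects indices [0, 1, 2, 3] (0->11, 1->8, 2->16, 3->1), giving [11, 8, 16, 1]. So first_half = [11, 8, 16, 1]. Then first_half[-1] = 1.

1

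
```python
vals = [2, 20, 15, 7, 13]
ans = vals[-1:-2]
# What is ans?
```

vals has length 5. The slice vals[-1:-2] resolves to an empty index range, so the result is [].

[]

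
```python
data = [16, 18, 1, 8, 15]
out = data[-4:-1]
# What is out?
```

data has length 5. The slice data[-4:-1] selects indices [1, 2, 3] (1->18, 2->1, 3->8), giving [18, 1, 8].

[18, 1, 8]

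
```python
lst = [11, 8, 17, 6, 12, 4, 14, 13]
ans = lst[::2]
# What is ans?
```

lst has length 8. The slice lst[::2] selects indices [0, 2, 4, 6] (0->11, 2->17, 4->12, 6->14), giving [11, 17, 12, 14].

[11, 17, 12, 14]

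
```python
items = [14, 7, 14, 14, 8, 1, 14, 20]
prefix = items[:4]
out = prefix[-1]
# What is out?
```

items has length 8. The slice items[:4] selects indices [0, 1, 2, 3] (0->14, 1->7, 2->14, 3->14), giving [14, 7, 14, 14]. So prefix = [14, 7, 14, 14]. Then prefix[-1] = 14.

14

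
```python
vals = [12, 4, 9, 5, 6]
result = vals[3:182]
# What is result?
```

vals has length 5. The slice vals[3:182] selects indices [3, 4] (3->5, 4->6), giving [5, 6].

[5, 6]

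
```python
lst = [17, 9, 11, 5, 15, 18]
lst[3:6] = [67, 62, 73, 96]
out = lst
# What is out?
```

lst starts as [17, 9, 11, 5, 15, 18] (length 6). The slice lst[3:6] covers indices [3, 4, 5] with values [5, 15, 18]. Replacing that slice with [67, 62, 73, 96] (different length) produces [17, 9, 11, 67, 62, 73, 96].

[17, 9, 11, 67, 62, 73, 96]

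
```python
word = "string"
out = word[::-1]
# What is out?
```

word has length 6. The slice word[::-1] selects indices [5, 4, 3, 2, 1, 0] (5->'g', 4->'n', 3->'i', 2->'r', 1->'t', 0->'s'), giving 'gnirts'.

'gnirts'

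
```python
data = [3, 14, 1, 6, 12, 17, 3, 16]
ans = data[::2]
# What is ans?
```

data has length 8. The slice data[::2] selects indices [0, 2, 4, 6] (0->3, 2->1, 4->12, 6->3), giving [3, 1, 12, 3].

[3, 1, 12, 3]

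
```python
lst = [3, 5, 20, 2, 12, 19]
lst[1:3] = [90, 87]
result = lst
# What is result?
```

lst starts as [3, 5, 20, 2, 12, 19] (length 6). The slice lst[1:3] covers indices [1, 2] with values [5, 20]. Replacing that slice with [90, 87] (same length) produces [3, 90, 87, 2, 12, 19].

[3, 90, 87, 2, 12, 19]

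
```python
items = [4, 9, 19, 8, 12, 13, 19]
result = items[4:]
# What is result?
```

items has length 7. The slice items[4:] selects indices [4, 5, 6] (4->12, 5->13, 6->19), giving [12, 13, 19].

[12, 13, 19]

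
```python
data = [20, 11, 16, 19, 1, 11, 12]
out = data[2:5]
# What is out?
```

data has length 7. The slice data[2:5] selects indices [2, 3, 4] (2->16, 3->19, 4->1), giving [16, 19, 1].

[16, 19, 1]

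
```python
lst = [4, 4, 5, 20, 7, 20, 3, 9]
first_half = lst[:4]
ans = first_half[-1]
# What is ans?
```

lst has length 8. The slice lst[:4] selects indices [0, 1, 2, 3] (0->4, 1->4, 2->5, 3->20), giving [4, 4, 5, 20]. So first_half = [4, 4, 5, 20]. Then first_half[-1] = 20.

20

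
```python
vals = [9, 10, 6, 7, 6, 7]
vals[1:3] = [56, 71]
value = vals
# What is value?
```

vals starts as [9, 10, 6, 7, 6, 7] (length 6). The slice vals[1:3] covers indices [1, 2] with values [10, 6]. Replacing that slice with [56, 71] (same length) produces [9, 56, 71, 7, 6, 7].

[9, 56, 71, 7, 6, 7]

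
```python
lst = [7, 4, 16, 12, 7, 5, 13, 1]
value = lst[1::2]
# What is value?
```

lst has length 8. The slice lst[1::2] selects indices [1, 3, 5, 7] (1->4, 3->12, 5->5, 7->1), giving [4, 12, 5, 1].

[4, 12, 5, 1]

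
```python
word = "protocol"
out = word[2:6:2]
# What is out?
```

word has length 8. The slice word[2:6:2] selects indices [2, 4] (2->'o', 4->'o'), giving 'oo'.

'oo'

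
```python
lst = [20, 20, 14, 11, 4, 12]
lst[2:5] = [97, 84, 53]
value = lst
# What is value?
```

lst starts as [20, 20, 14, 11, 4, 12] (length 6). The slice lst[2:5] covers indices [2, 3, 4] with values [14, 11, 4]. Replacing that slice with [97, 84, 53] (same length) produces [20, 20, 97, 84, 53, 12].

[20, 20, 97, 84, 53, 12]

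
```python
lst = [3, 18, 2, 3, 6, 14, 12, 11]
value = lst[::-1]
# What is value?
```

lst has length 8. The slice lst[::-1] selects indices [7, 6, 5, 4, 3, 2, 1, 0] (7->11, 6->12, 5->14, 4->6, 3->3, 2->2, 1->18, 0->3), giving [11, 12, 14, 6, 3, 2, 18, 3].

[11, 12, 14, 6, 3, 2, 18, 3]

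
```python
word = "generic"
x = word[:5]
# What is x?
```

word has length 7. The slice word[:5] selects indices [0, 1, 2, 3, 4] (0->'g', 1->'e', 2->'n', 3->'e', 4->'r'), giving 'gener'.

'gener'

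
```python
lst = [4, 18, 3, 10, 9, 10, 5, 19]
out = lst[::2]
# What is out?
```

lst has length 8. The slice lst[::2] selects indices [0, 2, 4, 6] (0->4, 2->3, 4->9, 6->5), giving [4, 3, 9, 5].

[4, 3, 9, 5]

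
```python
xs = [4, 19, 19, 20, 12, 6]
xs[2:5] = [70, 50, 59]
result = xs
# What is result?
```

xs starts as [4, 19, 19, 20, 12, 6] (length 6). The slice xs[2:5] covers indices [2, 3, 4] with values [19, 20, 12]. Replacing that slice with [70, 50, 59] (same length) produces [4, 19, 70, 50, 59, 6].

[4, 19, 70, 50, 59, 6]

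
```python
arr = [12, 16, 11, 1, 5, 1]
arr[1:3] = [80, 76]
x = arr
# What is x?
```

arr starts as [12, 16, 11, 1, 5, 1] (length 6). The slice arr[1:3] covers indices [1, 2] with values [16, 11]. Replacing that slice with [80, 76] (same length) produces [12, 80, 76, 1, 5, 1].

[12, 80, 76, 1, 5, 1]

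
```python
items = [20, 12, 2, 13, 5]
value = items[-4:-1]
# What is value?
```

items has length 5. The slice items[-4:-1] selects indices [1, 2, 3] (1->12, 2->2, 3->13), giving [12, 2, 13].

[12, 2, 13]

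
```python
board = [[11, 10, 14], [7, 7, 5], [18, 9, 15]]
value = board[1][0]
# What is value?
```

board[1] = [7, 7, 5]. Taking column 0 of that row yields 7.

7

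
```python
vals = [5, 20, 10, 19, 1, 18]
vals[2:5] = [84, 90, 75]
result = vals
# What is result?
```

vals starts as [5, 20, 10, 19, 1, 18] (length 6). The slice vals[2:5] covers indices [2, 3, 4] with values [10, 19, 1]. Replacing that slice with [84, 90, 75] (same length) produces [5, 20, 84, 90, 75, 18].

[5, 20, 84, 90, 75, 18]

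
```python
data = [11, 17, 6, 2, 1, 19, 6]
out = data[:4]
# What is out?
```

data has length 7. The slice data[:4] selects indices [0, 1, 2, 3] (0->11, 1->17, 2->6, 3->2), giving [11, 17, 6, 2].

[11, 17, 6, 2]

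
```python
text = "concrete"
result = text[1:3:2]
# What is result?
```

text has length 8. The slice text[1:3:2] selects indices [1] (1->'o'), giving 'o'.

'o'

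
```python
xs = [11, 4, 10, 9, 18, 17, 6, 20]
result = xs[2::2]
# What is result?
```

xs has length 8. The slice xs[2::2] selects indices [2, 4, 6] (2->10, 4->18, 6->6), giving [10, 18, 6].

[10, 18, 6]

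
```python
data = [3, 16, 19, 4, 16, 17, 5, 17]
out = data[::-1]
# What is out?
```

data has length 8. The slice data[::-1] selects indices [7, 6, 5, 4, 3, 2, 1, 0] (7->17, 6->5, 5->17, 4->16, 3->4, 2->19, 1->16, 0->3), giving [17, 5, 17, 16, 4, 19, 16, 3].

[17, 5, 17, 16, 4, 19, 16, 3]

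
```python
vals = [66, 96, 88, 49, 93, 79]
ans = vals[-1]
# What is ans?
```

vals has length 6. Negative index -1 maps to positive index 6 + (-1) = 5. vals[5] = 79.

79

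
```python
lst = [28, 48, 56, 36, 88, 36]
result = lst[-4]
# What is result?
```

lst has length 6. Negative index -4 maps to positive index 6 + (-4) = 2. lst[2] = 56.

56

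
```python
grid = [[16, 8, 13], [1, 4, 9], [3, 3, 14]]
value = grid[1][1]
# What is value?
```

grid[1] = [1, 4, 9]. Taking column 1 of that row yields 4.

4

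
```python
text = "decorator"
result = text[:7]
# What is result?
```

text has length 9. The slice text[:7] selects indices [0, 1, 2, 3, 4, 5, 6] (0->'d', 1->'e', 2->'c', 3->'o', 4->'r', 5->'a', 6->'t'), giving 'decorat'.

'decorat'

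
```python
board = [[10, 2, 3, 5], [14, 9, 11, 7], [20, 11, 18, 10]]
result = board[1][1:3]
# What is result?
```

board[1] = [14, 9, 11, 7]. board[1] has length 4. The slice board[1][1:3] selects indices [1, 2] (1->9, 2->11), giving [9, 11].

[9, 11]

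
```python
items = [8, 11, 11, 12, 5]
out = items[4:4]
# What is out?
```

items has length 5. The slice items[4:4] resolves to an empty index range, so the result is [].

[]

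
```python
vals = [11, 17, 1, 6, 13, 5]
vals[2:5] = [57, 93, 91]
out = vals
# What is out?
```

vals starts as [11, 17, 1, 6, 13, 5] (length 6). The slice vals[2:5] covers indices [2, 3, 4] with values [1, 6, 13]. Replacing that slice with [57, 93, 91] (same length) produces [11, 17, 57, 93, 91, 5].

[11, 17, 57, 93, 91, 5]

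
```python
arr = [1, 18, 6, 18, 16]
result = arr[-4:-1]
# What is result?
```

arr has length 5. The slice arr[-4:-1] selects indices [1, 2, 3] (1->18, 2->6, 3->18), giving [18, 6, 18].

[18, 6, 18]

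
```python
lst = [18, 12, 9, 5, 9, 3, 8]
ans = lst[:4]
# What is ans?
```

lst has length 7. The slice lst[:4] selects indices [0, 1, 2, 3] (0->18, 1->12, 2->9, 3->5), giving [18, 12, 9, 5].

[18, 12, 9, 5]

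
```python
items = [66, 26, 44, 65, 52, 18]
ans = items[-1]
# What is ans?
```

items has length 6. Negative index -1 maps to positive index 6 + (-1) = 5. items[5] = 18.

18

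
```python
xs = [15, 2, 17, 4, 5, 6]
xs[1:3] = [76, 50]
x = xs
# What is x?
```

xs starts as [15, 2, 17, 4, 5, 6] (length 6). The slice xs[1:3] covers indices [1, 2] with values [2, 17]. Replacing that slice with [76, 50] (same length) produces [15, 76, 50, 4, 5, 6].

[15, 76, 50, 4, 5, 6]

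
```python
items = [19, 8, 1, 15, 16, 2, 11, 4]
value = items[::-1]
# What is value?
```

items has length 8. The slice items[::-1] selects indices [7, 6, 5, 4, 3, 2, 1, 0] (7->4, 6->11, 5->2, 4->16, 3->15, 2->1, 1->8, 0->19), giving [4, 11, 2, 16, 15, 1, 8, 19].

[4, 11, 2, 16, 15, 1, 8, 19]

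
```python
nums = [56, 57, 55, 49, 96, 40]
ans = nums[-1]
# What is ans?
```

nums has length 6. Negative index -1 maps to positive index 6 + (-1) = 5. nums[5] = 40.

40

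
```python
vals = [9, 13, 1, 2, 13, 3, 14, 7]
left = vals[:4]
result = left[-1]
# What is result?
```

vals has length 8. The slice vals[:4] selects indices [0, 1, 2, 3] (0->9, 1->13, 2->1, 3->2), giving [9, 13, 1, 2]. So left = [9, 13, 1, 2]. Then left[-1] = 2.

2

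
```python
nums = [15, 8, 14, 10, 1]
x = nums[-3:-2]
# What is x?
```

nums has length 5. The slice nums[-3:-2] selects indices [2] (2->14), giving [14].

[14]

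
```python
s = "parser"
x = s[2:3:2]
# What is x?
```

s has length 6. The slice s[2:3:2] selects indices [2] (2->'r'), giving 'r'.

'r'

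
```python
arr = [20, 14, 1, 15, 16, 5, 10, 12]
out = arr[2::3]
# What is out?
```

arr has length 8. The slice arr[2::3] selects indices [2, 5] (2->1, 5->5), giving [1, 5].

[1, 5]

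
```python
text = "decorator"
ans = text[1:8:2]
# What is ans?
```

text has length 9. The slice text[1:8:2] selects indices [1, 3, 5, 7] (1->'e', 3->'o', 5->'a', 7->'o'), giving 'eoao'.

'eoao'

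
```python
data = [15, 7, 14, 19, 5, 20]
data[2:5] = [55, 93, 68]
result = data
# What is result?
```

data starts as [15, 7, 14, 19, 5, 20] (length 6). The slice data[2:5] covers indices [2, 3, 4] with values [14, 19, 5]. Replacing that slice with [55, 93, 68] (same length) produces [15, 7, 55, 93, 68, 20].

[15, 7, 55, 93, 68, 20]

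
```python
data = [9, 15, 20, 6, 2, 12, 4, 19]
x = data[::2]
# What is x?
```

data has length 8. The slice data[::2] selects indices [0, 2, 4, 6] (0->9, 2->20, 4->2, 6->4), giving [9, 20, 2, 4].

[9, 20, 2, 4]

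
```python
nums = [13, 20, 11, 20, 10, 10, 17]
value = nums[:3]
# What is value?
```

nums has length 7. The slice nums[:3] selects indices [0, 1, 2] (0->13, 1->20, 2->11), giving [13, 20, 11].

[13, 20, 11]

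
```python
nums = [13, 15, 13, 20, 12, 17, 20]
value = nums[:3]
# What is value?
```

nums has length 7. The slice nums[:3] selects indices [0, 1, 2] (0->13, 1->15, 2->13), giving [13, 15, 13].

[13, 15, 13]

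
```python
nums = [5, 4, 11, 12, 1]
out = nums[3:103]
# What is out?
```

nums has length 5. The slice nums[3:103] selects indices [3, 4] (3->12, 4->1), giving [12, 1].

[12, 1]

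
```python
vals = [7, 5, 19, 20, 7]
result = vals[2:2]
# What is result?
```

vals has length 5. The slice vals[2:2] resolves to an empty index range, so the result is [].

[]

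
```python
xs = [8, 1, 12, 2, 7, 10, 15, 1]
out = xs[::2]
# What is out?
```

xs has length 8. The slice xs[::2] selects indices [0, 2, 4, 6] (0->8, 2->12, 4->7, 6->15), giving [8, 12, 7, 15].

[8, 12, 7, 15]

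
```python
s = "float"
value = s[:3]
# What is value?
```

s has length 5. The slice s[:3] selects indices [0, 1, 2] (0->'f', 1->'l', 2->'o'), giving 'flo'.

'flo'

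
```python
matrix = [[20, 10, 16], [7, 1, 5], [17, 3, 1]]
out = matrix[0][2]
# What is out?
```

matrix[0] = [20, 10, 16]. Taking column 2 of that row yields 16.

16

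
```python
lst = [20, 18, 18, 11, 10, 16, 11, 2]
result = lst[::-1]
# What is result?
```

lst has length 8. The slice lst[::-1] selects indices [7, 6, 5, 4, 3, 2, 1, 0] (7->2, 6->11, 5->16, 4->10, 3->11, 2->18, 1->18, 0->20), giving [2, 11, 16, 10, 11, 18, 18, 20].

[2, 11, 16, 10, 11, 18, 18, 20]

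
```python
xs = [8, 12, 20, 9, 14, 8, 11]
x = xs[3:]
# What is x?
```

xs has length 7. The slice xs[3:] selects indices [3, 4, 5, 6] (3->9, 4->14, 5->8, 6->11), giving [9, 14, 8, 11].

[9, 14, 8, 11]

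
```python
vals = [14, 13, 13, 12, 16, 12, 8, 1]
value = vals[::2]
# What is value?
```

vals has length 8. The slice vals[::2] selects indices [0, 2, 4, 6] (0->14, 2->13, 4->16, 6->8), giving [14, 13, 16, 8].

[14, 13, 16, 8]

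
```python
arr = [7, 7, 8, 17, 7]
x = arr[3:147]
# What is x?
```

arr has length 5. The slice arr[3:147] selects indices [3, 4] (3->17, 4->7), giving [17, 7].

[17, 7]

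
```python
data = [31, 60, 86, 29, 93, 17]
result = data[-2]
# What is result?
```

data has length 6. Negative index -2 maps to positive index 6 + (-2) = 4. data[4] = 93.

93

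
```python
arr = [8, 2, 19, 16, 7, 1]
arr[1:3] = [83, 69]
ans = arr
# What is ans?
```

arr starts as [8, 2, 19, 16, 7, 1] (length 6). The slice arr[1:3] covers indices [1, 2] with values [2, 19]. Replacing that slice with [83, 69] (same length) produces [8, 83, 69, 16, 7, 1].

[8, 83, 69, 16, 7, 1]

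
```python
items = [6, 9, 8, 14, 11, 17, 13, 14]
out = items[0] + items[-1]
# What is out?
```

items has length 8. items[0] = 6.
items has length 8. Negative index -1 maps to positive index 8 + (-1) = 7. items[7] = 14.
Sum: 6 + 14 = 20.

20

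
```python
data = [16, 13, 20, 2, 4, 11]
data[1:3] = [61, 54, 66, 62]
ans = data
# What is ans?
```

data starts as [16, 13, 20, 2, 4, 11] (length 6). The slice data[1:3] covers indices [1, 2] with values [13, 20]. Replacing that slice with [61, 54, 66, 62] (different length) produces [16, 61, 54, 66, 62, 2, 4, 11].

[16, 61, 54, 66, 62, 2, 4, 11]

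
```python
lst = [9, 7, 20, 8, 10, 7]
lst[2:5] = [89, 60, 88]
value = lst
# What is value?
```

lst starts as [9, 7, 20, 8, 10, 7] (length 6). The slice lst[2:5] covers indices [2, 3, 4] with values [20, 8, 10]. Replacing that slice with [89, 60, 88] (same length) produces [9, 7, 89, 60, 88, 7].

[9, 7, 89, 60, 88, 7]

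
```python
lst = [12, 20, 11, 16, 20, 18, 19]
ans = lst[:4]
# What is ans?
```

lst has length 7. The slice lst[:4] selects indices [0, 1, 2, 3] (0->12, 1->20, 2->11, 3->16), giving [12, 20, 11, 16].

[12, 20, 11, 16]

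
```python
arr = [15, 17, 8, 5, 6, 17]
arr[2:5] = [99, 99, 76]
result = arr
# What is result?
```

arr starts as [15, 17, 8, 5, 6, 17] (length 6). The slice arr[2:5] covers indices [2, 3, 4] with values [8, 5, 6]. Replacing that slice with [99, 99, 76] (same length) produces [15, 17, 99, 99, 76, 17].

[15, 17, 99, 99, 76, 17]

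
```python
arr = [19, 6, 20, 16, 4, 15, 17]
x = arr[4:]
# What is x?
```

arr has length 7. The slice arr[4:] selects indices [4, 5, 6] (4->4, 5->15, 6->17), giving [4, 15, 17].

[4, 15, 17]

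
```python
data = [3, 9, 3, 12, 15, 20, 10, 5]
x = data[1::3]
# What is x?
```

data has length 8. The slice data[1::3] selects indices [1, 4, 7] (1->9, 4->15, 7->5), giving [9, 15, 5].

[9, 15, 5]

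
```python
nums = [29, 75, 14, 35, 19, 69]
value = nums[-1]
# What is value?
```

nums has length 6. Negative index -1 maps to positive index 6 + (-1) = 5. nums[5] = 69.

69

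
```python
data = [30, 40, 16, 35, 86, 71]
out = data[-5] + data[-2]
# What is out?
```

data has length 6. Negative index -5 maps to positive index 6 + (-5) = 1. data[1] = 40.
data has length 6. Negative index -2 maps to positive index 6 + (-2) = 4. data[4] = 86.
Sum: 40 + 86 = 126.

126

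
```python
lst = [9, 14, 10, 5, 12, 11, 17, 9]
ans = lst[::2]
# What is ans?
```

lst has length 8. The slice lst[::2] selects indices [0, 2, 4, 6] (0->9, 2->10, 4->12, 6->17), giving [9, 10, 12, 17].

[9, 10, 12, 17]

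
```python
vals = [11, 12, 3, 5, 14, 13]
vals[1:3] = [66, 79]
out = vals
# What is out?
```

vals starts as [11, 12, 3, 5, 14, 13] (length 6). The slice vals[1:3] covers indices [1, 2] with values [12, 3]. Replacing that slice with [66, 79] (same length) produces [11, 66, 79, 5, 14, 13].

[11, 66, 79, 5, 14, 13]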